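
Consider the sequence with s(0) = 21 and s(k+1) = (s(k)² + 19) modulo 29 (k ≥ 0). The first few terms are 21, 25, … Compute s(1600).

12

s(0) = 21, s(1) = 25, s(2) = 6, s(3) = 26, s(4) = 28, s(5) = 20, s(6) = 13, s(7) = 14, s(8) = 12, s(9) = 18, s(10) = 24, s(11) = 15, s(12) = 12.
Since s(12) = s(8) = 12, the sequence is eventually periodic: after a pre-period of length 8 it cycles with period 4.
For k ≥ 8, s(k) depends only on (k - 8) mod 4. (1600 - 8) mod 4 = 0, so s(1600) = s(8) = 12.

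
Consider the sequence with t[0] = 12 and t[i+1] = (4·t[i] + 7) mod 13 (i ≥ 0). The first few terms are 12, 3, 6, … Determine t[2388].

We have t[0] = 12,  t[1] = 3,  t[2] = 6,  t[3] = 5,  t[4] = 1,  t[5] = 11,  t[6] = 12.
The sequence repeats with period 6.
(2388 - 0) mod 6 = 0, so t[2388] = t[0] = 12.

12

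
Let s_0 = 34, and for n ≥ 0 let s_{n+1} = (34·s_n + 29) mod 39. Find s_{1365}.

28

Computing terms: s_0 = 34; s_1 = 15; s_2 = 32; s_3 = 25; s_4 = 21; s_5 = 2; s_6 = 19; s_7 = 12; s_8 = 8; s_9 = 28; s_{10} = 6; s_{11} = 38; s_{12} = 34.
The sequence repeats with period 12.
(1365 - 0) mod 12 = 9, so s_{1365} = s_9 = 28.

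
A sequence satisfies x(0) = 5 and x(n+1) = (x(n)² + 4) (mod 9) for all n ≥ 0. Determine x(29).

x(0) = 5, x(1) = 2, x(2) = 8, x(3) = 5.
Since x(3) = x(0) = 5, the sequence is periodic with period 3.
So x(29) = x(0 + ((29-0) mod 3)) = x(2) = 8.

8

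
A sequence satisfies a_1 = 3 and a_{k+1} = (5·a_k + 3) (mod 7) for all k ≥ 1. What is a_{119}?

5

Computing terms: a_1 = 3,  a_2 = 4,  a_3 = 2,  a_4 = 6,  a_5 = 5,  a_6 = 0,  a_7 = 3.
Since a_7 = a_1 = 3, the sequence is periodic with period 6.
(119 - 1) mod 6 = 4, so a_{119} = a_5 = 5.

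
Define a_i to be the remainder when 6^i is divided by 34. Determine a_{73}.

Listing terms: a_0 = 1, a_1 = 6, a_2 = 2, a_3 = 12, a_4 = 4, a_5 = 24, a_6 = 8, a_7 = 14, a_8 = 16, a_9 = 28, a_{10} = 32, a_{11} = 22, a_{12} = 30, a_{13} = 10, a_{14} = 26, a_{15} = 20, a_{16} = 18, a_{17} = 6.
Since a_{17} = a_1 = 6, the sequence is eventually periodic: after a pre-period of length 1 it cycles with period 16.
For i ≥ 1, a_i depends only on (i - 1) mod 16. (73 - 1) mod 16 = 8, so a_{73} = a_9 = 28.

28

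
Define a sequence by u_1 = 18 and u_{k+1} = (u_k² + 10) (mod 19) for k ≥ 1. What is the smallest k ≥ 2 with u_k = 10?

7

Computing terms: u_1 = 18; u_2 = 11; u_3 = 17; u_4 = 14; u_5 = 16; u_6 = 0; u_7 = 10; u_8 = 15; u_9 = 7; u_{10} = 2; u_{11} = 14.
Since u_{11} = u_4 = 14, the sequence is eventually periodic: after a pre-period of length 3 it cycles with period 7.
The value 10 first appears (with k ≥ 2) at u_7.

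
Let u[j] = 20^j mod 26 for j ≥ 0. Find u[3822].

12

u[0] = 1; u[1] = 20; u[2] = 10; u[3] = 18; u[4] = 22; u[5] = 24; u[6] = 12; u[7] = 6; u[8] = 16; u[9] = 8; u[10] = 4; u[11] = 2; u[12] = 14; u[13] = 20.
Since u[13] = u[1] = 20, the sequence is eventually periodic: after a pre-period of length 1 it cycles with period 12.
For j ≥ 1, u[j] depends only on (j - 1) mod 12. (3822 - 1) mod 12 = 5, so u[3822] = u[6] = 12.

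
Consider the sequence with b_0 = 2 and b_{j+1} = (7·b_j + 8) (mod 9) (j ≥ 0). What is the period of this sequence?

9

b_0 = 2,  b_1 = 4,  b_2 = 0,  b_3 = 8,  b_4 = 1,  b_5 = 6,  b_6 = 5,  b_7 = 7,  b_8 = 3,  b_9 = 2.
Since b_9 = b_0 = 2, the sequence is periodic with period 9.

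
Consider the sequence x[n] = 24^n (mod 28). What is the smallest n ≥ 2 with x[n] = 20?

3

x[1] = 24,  x[2] = 16,  x[3] = 20,  x[4] = 4,  x[5] = 12,  x[6] = 8,  x[7] = 24.
Since x[7] = x[1] = 24, the sequence is periodic with period 6.
The value 20 first appears (with n ≥ 2) at x[3].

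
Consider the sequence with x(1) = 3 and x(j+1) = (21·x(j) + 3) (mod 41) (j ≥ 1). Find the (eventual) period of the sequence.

20

Listing terms: x(1) = 3; x(2) = 25; x(3) = 36; x(4) = 21; x(5) = 34; x(6) = 20; x(7) = 13; x(8) = 30; x(9) = 18; x(10) = 12; x(11) = 9; x(12) = 28; x(13) = 17; x(14) = 32; x(15) = 19; x(16) = 33; x(17) = 40; x(18) = 23; x(19) = 35; x(20) = 0; x(21) = 3.
Since x(21) = x(1) = 3, the sequence is periodic with period 20.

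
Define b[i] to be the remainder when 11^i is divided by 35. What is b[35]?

Listing terms: b[1] = 11; b[2] = 16; b[3] = 1; b[4] = 11.
Since b[4] = b[1] = 11, the sequence is periodic with period 3.
So b[35] = b[1 + ((35-1) mod 3)] = b[2] = 16.

16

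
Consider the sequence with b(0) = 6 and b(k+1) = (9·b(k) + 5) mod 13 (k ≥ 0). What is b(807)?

Computing terms: b(0) = 6, b(1) = 7, b(2) = 3, b(3) = 6.
Since b(3) = b(0) = 6, the sequence is periodic with period 3.
So b(807) = b(0 + ((807-0) mod 3)) = b(0) = 6.

6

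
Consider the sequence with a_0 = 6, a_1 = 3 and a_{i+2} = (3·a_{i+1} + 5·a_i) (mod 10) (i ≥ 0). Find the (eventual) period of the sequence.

Computing terms: a_0 = 6,  a_1 = 3,  a_2 = 9,  a_3 = 2,  a_4 = 1,  a_5 = 3,  a_6 = 4,  a_7 = 7,  a_8 = 1,  a_9 = 8,  a_{10} = 9,  a_{11} = 7,  a_{12} = 6,  a_{13} = 3.
Since (a_{12}, a_{13}) = (a_0, a_1) = (6, 3) (two consecutive terms determine the rest), the sequence is periodic with period 12.

12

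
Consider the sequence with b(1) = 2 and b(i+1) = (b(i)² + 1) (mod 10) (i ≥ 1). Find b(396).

Listing terms: b(1) = 2,  b(2) = 5,  b(3) = 6,  b(4) = 7,  b(5) = 0,  b(6) = 1,  b(7) = 2.
The sequence repeats with period 6.
(396 - 1) mod 6 = 5, so b(396) = b(6) = 1.

1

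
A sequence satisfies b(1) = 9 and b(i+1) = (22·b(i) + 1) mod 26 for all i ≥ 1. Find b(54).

11

We have b(1) = 9,  b(2) = 17,  b(3) = 11,  b(4) = 9.
Since b(4) = b(1) = 9, the sequence is periodic with period 3.
(54 - 1) mod 3 = 2, so b(54) = b(3) = 11.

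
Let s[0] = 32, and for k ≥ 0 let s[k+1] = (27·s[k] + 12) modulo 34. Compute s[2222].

s[0] = 32,  s[1] = 26,  s[2] = 0,  s[3] = 12,  s[4] = 30,  s[5] = 6,  s[6] = 4,  s[7] = 18,  s[8] = 22,  s[9] = 28,  s[10] = 20,  s[11] = 8,  s[12] = 24,  s[13] = 14,  s[14] = 16,  s[15] = 2,  s[16] = 32.
Since s[16] = s[0] = 32, the sequence is periodic with period 16.
So s[2222] = s[0 + ((2222-0) mod 16)] = s[14] = 16.

16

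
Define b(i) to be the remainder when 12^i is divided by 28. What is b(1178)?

4

b(1) = 12; b(2) = 4; b(3) = 20; b(4) = 16; b(5) = 24; b(6) = 8; b(7) = 12.
The sequence repeats with period 6.
(1178 - 1) mod 6 = 1, so b(1178) = b(2) = 4.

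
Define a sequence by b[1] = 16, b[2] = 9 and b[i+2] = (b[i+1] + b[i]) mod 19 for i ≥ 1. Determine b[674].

17

Listing terms: b[1] = 16,  b[2] = 9,  b[3] = 6,  b[4] = 15,  b[5] = 2,  b[6] = 17,  b[7] = 0,  b[8] = 17,  b[9] = 17,  b[10] = 15,  b[11] = 13,  b[12] = 9,  b[13] = 3,  b[14] = 12,  b[15] = 15,  b[16] = 8,  b[17] = 4,  b[18] = 12,  b[19] = 16,  b[20] = 9.
The sequence repeats with period 18.
So b[674] = b[1 + ((674-1) mod 18)] = b[8] = 17.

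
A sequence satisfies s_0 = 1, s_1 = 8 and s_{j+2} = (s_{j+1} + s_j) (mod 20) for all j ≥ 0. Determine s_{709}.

8

We have s_0 = 1; s_1 = 8; s_2 = 9; s_3 = 17; s_4 = 6; s_5 = 3; s_6 = 9; s_7 = 12; s_8 = 1; s_9 = 13; s_{10} = 14; s_{11} = 7; s_{12} = 1; s_{13} = 8.
Since (s_{12}, s_{13}) = (s_0, s_1) = (1, 8) (two consecutive terms determine the rest), the sequence is periodic with period 12.
So s_{709} = s_{0 + ((709-0) mod 12)} = s_1 = 8.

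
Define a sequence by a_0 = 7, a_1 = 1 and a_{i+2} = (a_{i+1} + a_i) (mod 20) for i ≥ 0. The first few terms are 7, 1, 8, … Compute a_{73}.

1

a_0 = 7, a_1 = 1, a_2 = 8, a_3 = 9, a_4 = 17, a_5 = 6, a_6 = 3, a_7 = 9, a_8 = 12, a_9 = 1, a_{10} = 13, a_{11} = 14, a_{12} = 7, a_{13} = 1.
Since (a_{12}, a_{13}) = (a_0, a_1) = (7, 1) (two consecutive terms determine the rest), the sequence is periodic with period 12.
(73 - 0) mod 12 = 1, so a_{73} = a_1 = 1.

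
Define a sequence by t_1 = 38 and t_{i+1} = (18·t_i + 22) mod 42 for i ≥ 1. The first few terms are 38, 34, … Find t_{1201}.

Computing terms: t_1 = 38; t_2 = 34; t_3 = 4; t_4 = 10; t_5 = 34.
Since t_5 = t_2 = 34, the sequence is eventually periodic: after a pre-period of length 1 it cycles with period 3.
For i ≥ 2, t_i depends only on (i - 2) mod 3. (1201 - 2) mod 3 = 2, so t_{1201} = t_4 = 10.

10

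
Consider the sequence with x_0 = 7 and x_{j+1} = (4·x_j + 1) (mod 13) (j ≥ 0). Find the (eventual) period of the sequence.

Computing terms: x_0 = 7, x_1 = 3, x_2 = 0, x_3 = 1, x_4 = 5, x_5 = 8, x_6 = 7.
The sequence repeats with period 6.

6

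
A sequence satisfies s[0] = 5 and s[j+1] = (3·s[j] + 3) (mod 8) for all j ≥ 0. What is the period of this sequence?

4

Listing terms: s[0] = 5, s[1] = 2, s[2] = 1, s[3] = 6, s[4] = 5.
The sequence repeats with period 4.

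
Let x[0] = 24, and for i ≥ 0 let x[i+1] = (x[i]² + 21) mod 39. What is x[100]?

12

We have x[0] = 24,  x[1] = 12,  x[2] = 9,  x[3] = 24.
Since x[3] = x[0] = 24, the sequence is periodic with period 3.
So x[100] = x[0 + ((100-0) mod 3)] = x[1] = 12.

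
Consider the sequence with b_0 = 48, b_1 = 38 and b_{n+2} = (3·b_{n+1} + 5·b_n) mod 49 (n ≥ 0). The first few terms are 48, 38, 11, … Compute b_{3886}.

Computing terms: b_0 = 48; b_1 = 38; b_2 = 11; b_3 = 27; b_4 = 38; b_5 = 4; b_6 = 6; b_7 = 38; b_8 = 46; b_9 = 34; b_{10} = 38; b_{11} = 39; b_{12} = 13; b_{13} = 38; b_{14} = 32; b_{15} = 41; b_{16} = 38; b_{17} = 25; b_{18} = 20; b_{19} = 38; b_{20} = 18; b_{21} = 48; b_{22} = 38.
Since (b_{21}, b_{22}) = (b_0, b_1) = (48, 38) (two consecutive terms determine the rest), the sequence is periodic with period 21.
(3886 - 0) mod 21 = 1, so b_{3886} = b_1 = 38.

38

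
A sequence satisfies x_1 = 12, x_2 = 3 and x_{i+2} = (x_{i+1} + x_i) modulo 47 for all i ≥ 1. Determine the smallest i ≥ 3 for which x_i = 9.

We have x_1 = 12; x_2 = 3; x_3 = 15; x_4 = 18; x_5 = 33; x_6 = 4; x_7 = 37; x_8 = 41; x_9 = 31; x_{10} = 25; x_{11} = 9; x_{12} = 34; x_{13} = 43; x_{14} = 30; x_{15} = 26; x_{16} = 9; x_{17} = 35; x_{18} = 44; x_{19} = 32; x_{20} = 29; x_{21} = 14; x_{22} = 43; x_{23} = 10; x_{24} = 6; x_{25} = 16; x_{26} = 22; x_{27} = 38; x_{28} = 13; x_{29} = 4; x_{30} = 17; x_{31} = 21; x_{32} = 38; x_{33} = 12; x_{34} = 3.
The sequence repeats with period 32.
The value 9 first appears (with i ≥ 3) at x_{11}.

11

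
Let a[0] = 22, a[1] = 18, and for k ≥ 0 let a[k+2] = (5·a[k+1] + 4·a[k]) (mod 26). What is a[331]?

We have a[0] = 22; a[1] = 18; a[2] = 22; a[3] = 0; a[4] = 10; a[5] = 24; a[6] = 4; a[7] = 12; a[8] = 24; a[9] = 12; a[10] = 0; a[11] = 22; a[12] = 6; a[13] = 14; a[14] = 16; a[15] = 6; a[16] = 16; a[17] = 0; a[18] = 12; a[19] = 8; a[20] = 10; a[21] = 4; a[22] = 8; a[23] = 4; a[24] = 0; a[25] = 16; a[26] = 2; a[27] = 22; a[28] = 14; a[29] = 2; a[30] = 14; a[31] = 0; a[32] = 4; a[33] = 20; a[34] = 12; a[35] = 10; a[36] = 20; a[37] = 10; a[38] = 0; a[39] = 14; a[40] = 18; a[41] = 16; a[42] = 22; a[43] = 18.
Since (a[42], a[43]) = (a[0], a[1]) = (22, 18) (two consecutive terms determine the rest), the sequence is periodic with period 42.
(331 - 0) mod 42 = 37, so a[331] = a[37] = 10.

10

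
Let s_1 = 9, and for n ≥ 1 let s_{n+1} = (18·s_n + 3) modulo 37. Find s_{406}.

34

s_1 = 9,  s_2 = 17,  s_3 = 13,  s_4 = 15,  s_5 = 14,  s_6 = 33,  s_7 = 5,  s_8 = 19,  s_9 = 12,  s_{10} = 34,  s_{11} = 23,  s_{12} = 10,  s_{13} = 35,  s_{14} = 4,  s_{15} = 1,  s_{16} = 21,  s_{17} = 11,  s_{18} = 16,  s_{19} = 32,  s_{20} = 24,  s_{21} = 28,  s_{22} = 26,  s_{23} = 27,  s_{24} = 8,  s_{25} = 36,  s_{26} = 22,  s_{27} = 29,  s_{28} = 7,  s_{29} = 18,  s_{30} = 31,  s_{31} = 6,  s_{32} = 0,  s_{33} = 3,  s_{34} = 20,  s_{35} = 30,  s_{36} = 25,  s_{37} = 9.
Since s_{37} = s_1 = 9, the sequence is periodic with period 36.
So s_{406} = s_{1 + ((406-1) mod 36)} = s_{10} = 34.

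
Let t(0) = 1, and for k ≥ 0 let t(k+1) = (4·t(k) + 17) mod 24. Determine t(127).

t(0) = 1; t(1) = 21; t(2) = 5; t(3) = 13; t(4) = 21.
Since t(4) = t(1) = 21, the sequence is eventually periodic: after a pre-period of length 1 it cycles with period 3.
For k ≥ 1, t(k) depends only on (k - 1) mod 3. (127 - 1) mod 3 = 0, so t(127) = t(1) = 21.

21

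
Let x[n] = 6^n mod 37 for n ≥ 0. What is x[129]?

x[0] = 1; x[1] = 6; x[2] = 36; x[3] = 31; x[4] = 1.
The sequence repeats with period 4.
So x[129] = x[0 + ((129-0) mod 4)] = x[1] = 6.

6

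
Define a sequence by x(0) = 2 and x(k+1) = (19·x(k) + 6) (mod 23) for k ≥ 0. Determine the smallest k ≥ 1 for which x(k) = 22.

Computing terms: x(0) = 2, x(1) = 21, x(2) = 14, x(3) = 19, x(4) = 22, x(5) = 10, x(6) = 12, x(7) = 4, x(8) = 13, x(9) = 0, x(10) = 6, x(11) = 5, x(12) = 9, x(13) = 16, x(14) = 11, x(15) = 8, x(16) = 20, x(17) = 18, x(18) = 3, x(19) = 17, x(20) = 7, x(21) = 1, x(22) = 2.
Since x(22) = x(0) = 2, the sequence is periodic with period 22.
The value 22 first appears (with k ≥ 1) at x(4).

4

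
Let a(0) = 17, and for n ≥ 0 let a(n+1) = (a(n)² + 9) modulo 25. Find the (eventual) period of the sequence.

5

Computing terms: a(0) = 17, a(1) = 23, a(2) = 13, a(3) = 3, a(4) = 18, a(5) = 8, a(6) = 23.
Since a(6) = a(1) = 23, the sequence is eventually periodic: after a pre-period of length 1 it cycles with period 5.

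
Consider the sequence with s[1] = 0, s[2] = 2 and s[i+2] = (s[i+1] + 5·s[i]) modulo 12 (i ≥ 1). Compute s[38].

2

Listing terms: s[1] = 0,  s[2] = 2,  s[3] = 2,  s[4] = 0,  s[5] = 10,  s[6] = 10,  s[7] = 0,  s[8] = 2.
The sequence repeats with period 6.
(38 - 1) mod 6 = 1, so s[38] = s[2] = 2.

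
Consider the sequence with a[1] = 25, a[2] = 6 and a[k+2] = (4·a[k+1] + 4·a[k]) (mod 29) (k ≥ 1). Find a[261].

Listing terms: a[1] = 25; a[2] = 6; a[3] = 8; a[4] = 27; a[5] = 24; a[6] = 1; a[7] = 13; a[8] = 27; a[9] = 15; a[10] = 23; a[11] = 7; a[12] = 4; a[13] = 15; a[14] = 18; a[15] = 16; a[16] = 20; a[17] = 28; a[18] = 18; a[19] = 10; a[20] = 25; a[21] = 24; a[22] = 22; a[23] = 10; a[24] = 12; a[25] = 1; a[26] = 23; a[27] = 9; a[28] = 12; a[29] = 26; a[30] = 7; a[31] = 16; a[32] = 5; a[33] = 26; a[34] = 8; a[35] = 20; a[36] = 25; a[37] = 6.
Since (a[36], a[37]) = (a[1], a[2]) = (25, 6) (two consecutive terms determine the rest), the sequence is periodic with period 35.
(261 - 1) mod 35 = 15, so a[261] = a[16] = 20.

20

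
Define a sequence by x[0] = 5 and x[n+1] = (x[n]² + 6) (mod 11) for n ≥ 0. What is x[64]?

We have x[0] = 5, x[1] = 9, x[2] = 10, x[3] = 7, x[4] = 0, x[5] = 6, x[6] = 9.
Since x[6] = x[1] = 9, the sequence is eventually periodic: after a pre-period of length 1 it cycles with period 5.
For n ≥ 1, x[n] depends only on (n - 1) mod 5. (64 - 1) mod 5 = 3, so x[64] = x[4] = 0.

0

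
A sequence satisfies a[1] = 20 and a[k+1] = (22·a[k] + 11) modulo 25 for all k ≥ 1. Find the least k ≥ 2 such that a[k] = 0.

5

Listing terms: a[1] = 20; a[2] = 1; a[3] = 8; a[4] = 12; a[5] = 0; a[6] = 11; a[7] = 3; a[8] = 2; a[9] = 5; a[10] = 21; a[11] = 23; a[12] = 17; a[13] = 10; a[14] = 6; a[15] = 18; a[16] = 7; a[17] = 15; a[18] = 16; a[19] = 13; a[20] = 22; a[21] = 20.
Since a[21] = a[1] = 20, the sequence is periodic with period 20.
The value 0 first appears (with k ≥ 2) at a[5].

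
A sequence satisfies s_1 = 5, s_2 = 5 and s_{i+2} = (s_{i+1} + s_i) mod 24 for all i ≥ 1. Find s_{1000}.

s_1 = 5, s_2 = 5, s_3 = 10, s_4 = 15, s_5 = 1, s_6 = 16, s_7 = 17, s_8 = 9, s_9 = 2, s_{10} = 11, s_{11} = 13, s_{12} = 0, s_{13} = 13, s_{14} = 13, s_{15} = 2, s_{16} = 15, s_{17} = 17, s_{18} = 8, s_{19} = 1, s_{20} = 9, s_{21} = 10, s_{22} = 19, s_{23} = 5, s_{24} = 0, s_{25} = 5, s_{26} = 5.
The sequence repeats with period 24.
(1000 - 1) mod 24 = 15, so s_{1000} = s_{16} = 15.

15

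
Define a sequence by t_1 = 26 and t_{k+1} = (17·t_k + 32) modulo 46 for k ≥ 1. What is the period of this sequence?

t_1 = 26, t_2 = 14, t_3 = 40, t_4 = 22, t_5 = 38, t_6 = 34, t_7 = 12, t_8 = 6, t_9 = 42, t_{10} = 10, t_{11} = 18, t_{12} = 16, t_{13} = 28, t_{14} = 2, t_{15} = 20, t_{16} = 4, t_{17} = 8, t_{18} = 30, t_{19} = 36, t_{20} = 0, t_{21} = 32, t_{22} = 24, t_{23} = 26.
The sequence repeats with period 22.

22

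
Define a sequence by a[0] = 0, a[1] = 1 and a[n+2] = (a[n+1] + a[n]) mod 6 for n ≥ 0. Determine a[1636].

a[0] = 0,  a[1] = 1,  a[2] = 1,  a[3] = 2,  a[4] = 3,  a[5] = 5,  a[6] = 2,  a[7] = 1,  a[8] = 3,  a[9] = 4,  a[10] = 1,  a[11] = 5,  a[12] = 0,  a[13] = 5,  a[14] = 5,  a[15] = 4,  a[16] = 3,  a[17] = 1,  a[18] = 4,  a[19] = 5,  a[20] = 3,  a[21] = 2,  a[22] = 5,  a[23] = 1,  a[24] = 0,  a[25] = 1.
The sequence repeats with period 24.
So a[1636] = a[0 + ((1636-0) mod 24)] = a[4] = 3.

3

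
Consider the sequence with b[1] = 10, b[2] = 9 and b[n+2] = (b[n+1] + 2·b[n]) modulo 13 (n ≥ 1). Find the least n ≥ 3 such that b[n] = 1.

5

b[1] = 10; b[2] = 9; b[3] = 3; b[4] = 8; b[5] = 1; b[6] = 4; b[7] = 6; b[8] = 1; b[9] = 0; b[10] = 2; b[11] = 2; b[12] = 6; b[13] = 10; b[14] = 9.
The sequence repeats with period 12.
The value 1 first appears (with n ≥ 3) at b[5].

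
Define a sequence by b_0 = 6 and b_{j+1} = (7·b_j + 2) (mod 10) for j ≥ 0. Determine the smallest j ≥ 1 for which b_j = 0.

b_0 = 6; b_1 = 4; b_2 = 0; b_3 = 2; b_4 = 6.
The sequence repeats with period 4.
The value 0 first appears (with j ≥ 1) at b_2.

2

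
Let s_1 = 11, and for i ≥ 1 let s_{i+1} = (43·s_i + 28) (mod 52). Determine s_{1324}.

5

Computing terms: s_1 = 11, s_2 = 33, s_3 = 43, s_4 = 5, s_5 = 35, s_6 = 25, s_7 = 11.
The sequence repeats with period 6.
So s_{1324} = s_{1 + ((1324-1) mod 6)} = s_4 = 5.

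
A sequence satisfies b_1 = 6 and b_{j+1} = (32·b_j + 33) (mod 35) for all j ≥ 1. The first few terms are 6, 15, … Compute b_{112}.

34

b_1 = 6,  b_2 = 15,  b_3 = 23,  b_4 = 34,  b_5 = 1,  b_6 = 30,  b_7 = 13,  b_8 = 29,  b_9 = 16,  b_{10} = 20,  b_{11} = 8,  b_{12} = 9,  b_{13} = 6.
The sequence repeats with period 12.
So b_{112} = b_{1 + ((112-1) mod 12)} = b_4 = 34.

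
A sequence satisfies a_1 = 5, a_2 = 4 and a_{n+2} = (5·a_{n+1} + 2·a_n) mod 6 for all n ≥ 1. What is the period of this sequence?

3

Computing terms: a_1 = 5; a_2 = 4; a_3 = 0; a_4 = 2; a_5 = 4; a_6 = 0.
Since (a_5, a_6) = (a_2, a_3) = (4, 0) (two consecutive terms determine the rest), the sequence is eventually periodic: after a pre-period of length 1 it cycles with period 3.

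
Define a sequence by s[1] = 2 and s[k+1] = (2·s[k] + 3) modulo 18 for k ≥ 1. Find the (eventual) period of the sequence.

We have s[1] = 2,  s[2] = 7,  s[3] = 17,  s[4] = 1,  s[5] = 5,  s[6] = 13,  s[7] = 11,  s[8] = 7.
Since s[8] = s[2] = 7, the sequence is eventually periodic: after a pre-period of length 1 it cycles with period 6.

6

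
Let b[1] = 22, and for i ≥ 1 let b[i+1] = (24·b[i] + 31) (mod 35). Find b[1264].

We have b[1] = 22,  b[2] = 34,  b[3] = 7,  b[4] = 24,  b[5] = 12,  b[6] = 4,  b[7] = 22.
Since b[7] = b[1] = 22, the sequence is periodic with period 6.
(1264 - 1) mod 6 = 3, so b[1264] = b[4] = 24.

24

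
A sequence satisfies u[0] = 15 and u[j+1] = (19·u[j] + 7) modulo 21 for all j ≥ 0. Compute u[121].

19

We have u[0] = 15, u[1] = 19, u[2] = 11, u[3] = 6, u[4] = 16, u[5] = 17, u[6] = 15.
The sequence repeats with period 6.
So u[121] = u[0 + ((121-0) mod 6)] = u[1] = 19.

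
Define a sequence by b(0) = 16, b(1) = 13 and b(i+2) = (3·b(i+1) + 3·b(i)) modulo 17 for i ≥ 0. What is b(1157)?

Listing terms: b(0) = 16, b(1) = 13, b(2) = 2, b(3) = 11, b(4) = 5, b(5) = 14, b(6) = 6, b(7) = 9, b(8) = 11, b(9) = 9, b(10) = 9, b(11) = 3, b(12) = 2, b(13) = 15, b(14) = 0, b(15) = 11, b(16) = 16, b(17) = 13.
Since (b(16), b(17)) = (b(0), b(1)) = (16, 13) (two consecutive terms determine the rest), the sequence is periodic with period 16.
So b(1157) = b(0 + ((1157-0) mod 16)) = b(5) = 14.

14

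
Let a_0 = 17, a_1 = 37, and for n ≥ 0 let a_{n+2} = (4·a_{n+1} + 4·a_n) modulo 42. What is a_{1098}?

24

Computing terms: a_0 = 17; a_1 = 37; a_2 = 6; a_3 = 4; a_4 = 40; a_5 = 8; a_6 = 24; a_7 = 2; a_8 = 20; a_9 = 4; a_{10} = 12; a_{11} = 22; a_{12} = 10; a_{13} = 2; a_{14} = 6; a_{15} = 32; a_{16} = 26; a_{17} = 22; a_{18} = 24; a_{19} = 16; a_{20} = 34; a_{21} = 32; a_{22} = 12; a_{23} = 8; a_{24} = 38; a_{25} = 16; a_{26} = 6; a_{27} = 4.
Since (a_{26}, a_{27}) = (a_2, a_3) = (6, 4) (two consecutive terms determine the rest), the sequence is eventually periodic: after a pre-period of length 2 it cycles with period 24.
For n ≥ 2, a_n depends only on (n - 2) mod 24. (1098 - 2) mod 24 = 16, so a_{1098} = a_{18} = 24.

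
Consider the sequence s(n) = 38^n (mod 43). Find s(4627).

6

s(1) = 38; s(2) = 25; s(3) = 4; s(4) = 23; s(5) = 14; s(6) = 16; s(7) = 6; s(8) = 13; s(9) = 21; s(10) = 24; s(11) = 9; s(12) = 41; s(13) = 10; s(14) = 36; s(15) = 35; s(16) = 40; s(17) = 15; s(18) = 11; s(19) = 31; s(20) = 17; s(21) = 1; s(22) = 38.
The sequence repeats with period 21.
(4627 - 1) mod 21 = 6, so s(4627) = s(7) = 6.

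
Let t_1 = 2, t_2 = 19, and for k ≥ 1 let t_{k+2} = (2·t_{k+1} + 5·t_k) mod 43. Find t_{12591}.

Computing terms: t_1 = 2,  t_2 = 19,  t_3 = 5,  t_4 = 19,  t_5 = 20,  t_6 = 6,  t_7 = 26,  t_8 = 39,  t_9 = 36,  t_{10} = 9,  t_{11} = 26,  t_{12} = 11,  t_{13} = 23,  t_{14} = 15,  t_{15} = 16,  t_{16} = 21,  t_{17} = 36,  t_{18} = 5,  t_{19} = 18,  t_{20} = 18,  t_{21} = 40,  t_{22} = 41,  t_{23} = 24,  t_{24} = 38,  t_{25} = 24,  t_{26} = 23,  t_{27} = 37,  t_{28} = 17,  t_{29} = 4,  t_{30} = 7,  t_{31} = 34,  t_{32} = 17,  t_{33} = 32,  t_{34} = 20,  t_{35} = 28,  t_{36} = 27,  t_{37} = 22,  t_{38} = 7,  t_{39} = 38,  t_{40} = 25,  t_{41} = 25,  t_{42} = 3,  t_{43} = 2,  t_{44} = 19.
The sequence repeats with period 42.
So t_{12591} = t_{1 + ((12591-1) mod 42)} = t_{33} = 32.

32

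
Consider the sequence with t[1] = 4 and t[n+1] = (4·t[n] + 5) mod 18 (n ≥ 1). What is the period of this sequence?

t[1] = 4,  t[2] = 3,  t[3] = 17,  t[4] = 1,  t[5] = 9,  t[6] = 5,  t[7] = 7,  t[8] = 15,  t[9] = 11,  t[10] = 13,  t[11] = 3.
Since t[11] = t[2] = 3, the sequence is eventually periodic: after a pre-period of length 1 it cycles with period 9.

9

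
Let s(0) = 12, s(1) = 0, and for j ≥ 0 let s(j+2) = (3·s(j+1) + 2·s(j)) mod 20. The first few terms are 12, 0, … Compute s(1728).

12

Computing terms: s(0) = 12,  s(1) = 0,  s(2) = 4,  s(3) = 12,  s(4) = 4,  s(5) = 16,  s(6) = 16,  s(7) = 0,  s(8) = 12,  s(9) = 16,  s(10) = 12,  s(11) = 8,  s(12) = 8,  s(13) = 0,  s(14) = 16,  s(15) = 8,  s(16) = 16,  s(17) = 4,  s(18) = 4,  s(19) = 0,  s(20) = 8,  s(21) = 4,  s(22) = 8,  s(23) = 12,  s(24) = 12,  s(25) = 0.
The sequence repeats with period 24.
So s(1728) = s(0 + ((1728-0) mod 24)) = s(0) = 12.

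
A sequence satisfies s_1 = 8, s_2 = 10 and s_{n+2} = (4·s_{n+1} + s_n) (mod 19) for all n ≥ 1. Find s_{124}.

Computing terms: s_1 = 8; s_2 = 10; s_3 = 10; s_4 = 12; s_5 = 1; s_6 = 16; s_7 = 8; s_8 = 10.
The sequence repeats with period 6.
(124 - 1) mod 6 = 3, so s_{124} = s_4 = 12.

12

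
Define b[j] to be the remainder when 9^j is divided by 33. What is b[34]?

27

Listing terms: b[1] = 9,  b[2] = 15,  b[3] = 3,  b[4] = 27,  b[5] = 12,  b[6] = 9.
Since b[6] = b[1] = 9, the sequence is periodic with period 5.
(34 - 1) mod 5 = 3, so b[34] = b[4] = 27.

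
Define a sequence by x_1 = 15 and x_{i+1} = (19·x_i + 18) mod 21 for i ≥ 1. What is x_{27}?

0

Listing terms: x_1 = 15, x_2 = 9, x_3 = 0, x_4 = 18, x_5 = 3, x_6 = 12, x_7 = 15.
The sequence repeats with period 6.
So x_{27} = x_{1 + ((27-1) mod 6)} = x_3 = 0.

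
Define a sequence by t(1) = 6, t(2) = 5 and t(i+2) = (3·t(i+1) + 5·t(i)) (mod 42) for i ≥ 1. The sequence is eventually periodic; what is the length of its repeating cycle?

Computing terms: t(1) = 6, t(2) = 5, t(3) = 3, t(4) = 34, t(5) = 33, t(6) = 17, t(7) = 6, t(8) = 19, t(9) = 3, t(10) = 20, t(11) = 33, t(12) = 31, t(13) = 6, t(14) = 5.
The sequence repeats with period 12.

12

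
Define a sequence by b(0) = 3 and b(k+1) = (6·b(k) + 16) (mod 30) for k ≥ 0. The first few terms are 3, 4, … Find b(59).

b(0) = 3; b(1) = 4; b(2) = 10; b(3) = 16; b(4) = 22; b(5) = 28; b(6) = 4.
Since b(6) = b(1) = 4, the sequence is eventually periodic: after a pre-period of length 1 it cycles with period 5.
For k ≥ 1, b(k) depends only on (k - 1) mod 5. (59 - 1) mod 5 = 3, so b(59) = b(4) = 22.

22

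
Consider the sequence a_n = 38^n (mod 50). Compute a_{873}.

28

Listing terms: a_0 = 1,  a_1 = 38,  a_2 = 44,  a_3 = 22,  a_4 = 36,  a_5 = 18,  a_6 = 34,  a_7 = 42,  a_8 = 46,  a_9 = 48,  a_{10} = 24,  a_{11} = 12,  a_{12} = 6,  a_{13} = 28,  a_{14} = 14,  a_{15} = 32,  a_{16} = 16,  a_{17} = 8,  a_{18} = 4,  a_{19} = 2,  a_{20} = 26,  a_{21} = 38.
Since a_{21} = a_1 = 38, the sequence is eventually periodic: after a pre-period of length 1 it cycles with period 20.
For n ≥ 1, a_n depends only on (n - 1) mod 20. (873 - 1) mod 20 = 12, so a_{873} = a_{13} = 28.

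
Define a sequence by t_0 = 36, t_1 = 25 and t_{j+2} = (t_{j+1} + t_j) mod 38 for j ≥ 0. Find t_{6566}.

t_0 = 36,  t_1 = 25,  t_2 = 23,  t_3 = 10,  t_4 = 33,  t_5 = 5,  t_6 = 0,  t_7 = 5,  t_8 = 5,  t_9 = 10,  t_{10} = 15,  t_{11} = 25,  t_{12} = 2,  t_{13} = 27,  t_{14} = 29,  t_{15} = 18,  t_{16} = 9,  t_{17} = 27,  t_{18} = 36,  t_{19} = 25.
The sequence repeats with period 18.
(6566 - 0) mod 18 = 14, so t_{6566} = t_{14} = 29.

29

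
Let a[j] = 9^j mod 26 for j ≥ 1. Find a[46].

9

a[1] = 9, a[2] = 3, a[3] = 1, a[4] = 9.
Since a[4] = a[1] = 9, the sequence is periodic with period 3.
So a[46] = a[1 + ((46-1) mod 3)] = a[1] = 9.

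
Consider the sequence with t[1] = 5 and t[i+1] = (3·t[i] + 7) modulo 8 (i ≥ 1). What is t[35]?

1

Computing terms: t[1] = 5; t[2] = 6; t[3] = 1; t[4] = 2; t[5] = 5.
The sequence repeats with period 4.
(35 - 1) mod 4 = 2, so t[35] = t[3] = 1.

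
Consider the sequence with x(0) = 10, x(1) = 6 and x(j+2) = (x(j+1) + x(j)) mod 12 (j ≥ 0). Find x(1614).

We have x(0) = 10,  x(1) = 6,  x(2) = 4,  x(3) = 10,  x(4) = 2,  x(5) = 0,  x(6) = 2,  x(7) = 2,  x(8) = 4,  x(9) = 6,  x(10) = 10,  x(11) = 4,  x(12) = 2,  x(13) = 6,  x(14) = 8,  x(15) = 2,  x(16) = 10,  x(17) = 0,  x(18) = 10,  x(19) = 10,  x(20) = 8,  x(21) = 6,  x(22) = 2,  x(23) = 8,  x(24) = 10,  x(25) = 6.
The sequence repeats with period 24.
(1614 - 0) mod 24 = 6, so x(1614) = x(6) = 2.

2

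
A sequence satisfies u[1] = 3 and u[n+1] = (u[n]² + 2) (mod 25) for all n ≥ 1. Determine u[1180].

6

We have u[1] = 3,  u[2] = 11,  u[3] = 23,  u[4] = 6,  u[5] = 13,  u[6] = 21,  u[7] = 18,  u[8] = 1,  u[9] = 3.
Since u[9] = u[1] = 3, the sequence is periodic with period 8.
(1180 - 1) mod 8 = 3, so u[1180] = u[4] = 6.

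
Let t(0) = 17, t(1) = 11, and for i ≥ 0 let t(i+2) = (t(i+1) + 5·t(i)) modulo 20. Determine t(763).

11

We have t(0) = 17, t(1) = 11, t(2) = 16, t(3) = 11, t(4) = 11, t(5) = 6, t(6) = 1, t(7) = 11, t(8) = 16.
Since (t(7), t(8)) = (t(1), t(2)) = (11, 16) (two consecutive terms determine the rest), the sequence is eventually periodic: after a pre-period of length 1 it cycles with period 6.
For i ≥ 1, t(i) depends only on (i - 1) mod 6. (763 - 1) mod 6 = 0, so t(763) = t(1) = 11.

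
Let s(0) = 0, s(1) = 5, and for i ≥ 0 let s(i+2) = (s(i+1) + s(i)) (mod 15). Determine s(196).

Listing terms: s(0) = 0, s(1) = 5, s(2) = 5, s(3) = 10, s(4) = 0, s(5) = 10, s(6) = 10, s(7) = 5, s(8) = 0, s(9) = 5.
Since (s(8), s(9)) = (s(0), s(1)) = (0, 5) (two consecutive terms determine the rest), the sequence is periodic with period 8.
(196 - 0) mod 8 = 4, so s(196) = s(4) = 0.

0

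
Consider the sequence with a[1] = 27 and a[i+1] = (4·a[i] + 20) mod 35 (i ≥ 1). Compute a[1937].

2

We have a[1] = 27,  a[2] = 23,  a[3] = 7,  a[4] = 13,  a[5] = 2,  a[6] = 28,  a[7] = 27.
Since a[7] = a[1] = 27, the sequence is periodic with period 6.
(1937 - 1) mod 6 = 4, so a[1937] = a[5] = 2.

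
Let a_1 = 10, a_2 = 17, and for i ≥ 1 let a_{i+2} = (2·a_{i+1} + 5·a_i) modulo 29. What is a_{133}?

We have a_1 = 10, a_2 = 17, a_3 = 26, a_4 = 21, a_5 = 27, a_6 = 14, a_7 = 18, a_8 = 19, a_9 = 12, a_{10} = 3, a_{11} = 8, a_{12} = 2, a_{13} = 15, a_{14} = 11, a_{15} = 10, a_{16} = 17.
The sequence repeats with period 14.
(133 - 1) mod 14 = 6, so a_{133} = a_7 = 18.

18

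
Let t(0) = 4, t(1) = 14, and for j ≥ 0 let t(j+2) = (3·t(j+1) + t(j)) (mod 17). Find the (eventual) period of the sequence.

Listing terms: t(0) = 4; t(1) = 14; t(2) = 12; t(3) = 16; t(4) = 9; t(5) = 9; t(6) = 2; t(7) = 15; t(8) = 13; t(9) = 3; t(10) = 5; t(11) = 1; t(12) = 8; t(13) = 8; t(14) = 15; t(15) = 2; t(16) = 4; t(17) = 14.
Since (t(16), t(17)) = (t(0), t(1)) = (4, 14) (two consecutive terms determine the rest), the sequence is periodic with period 16.

16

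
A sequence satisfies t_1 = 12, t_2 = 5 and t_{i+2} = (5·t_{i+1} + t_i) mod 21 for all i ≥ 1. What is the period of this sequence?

We have t_1 = 12; t_2 = 5; t_3 = 16; t_4 = 1; t_5 = 0; t_6 = 1; t_7 = 5; t_8 = 5; t_9 = 9; t_{10} = 8; t_{11} = 7; t_{12} = 1; t_{13} = 12; t_{14} = 19; t_{15} = 2; t_{16} = 8; t_{17} = 0; t_{18} = 8; t_{19} = 19; t_{20} = 19; t_{21} = 9; t_{22} = 1; t_{23} = 14; t_{24} = 8; t_{25} = 12; t_{26} = 5.
Since (t_{25}, t_{26}) = (t_1, t_2) = (12, 5) (two consecutive terms determine the rest), the sequence is periodic with period 24.

24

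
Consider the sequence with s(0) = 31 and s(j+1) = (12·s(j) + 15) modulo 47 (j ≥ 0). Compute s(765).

We have s(0) = 31; s(1) = 11; s(2) = 6; s(3) = 40; s(4) = 25; s(5) = 33; s(6) = 35; s(7) = 12; s(8) = 18; s(9) = 43; s(10) = 14; s(11) = 42; s(12) = 2; s(13) = 39; s(14) = 13; s(15) = 30; s(16) = 46; s(17) = 3; s(18) = 4; s(19) = 16; s(20) = 19; s(21) = 8; s(22) = 17; s(23) = 31.
The sequence repeats with period 23.
So s(765) = s(0 + ((765-0) mod 23)) = s(6) = 35.

35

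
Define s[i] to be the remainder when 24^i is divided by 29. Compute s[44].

We have s[1] = 24, s[2] = 25, s[3] = 20, s[4] = 16, s[5] = 7, s[6] = 23, s[7] = 1, s[8] = 24.
Since s[8] = s[1] = 24, the sequence is periodic with period 7.
So s[44] = s[1 + ((44-1) mod 7)] = s[2] = 25.

25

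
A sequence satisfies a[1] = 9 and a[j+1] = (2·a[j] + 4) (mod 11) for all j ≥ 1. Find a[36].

5

a[1] = 9; a[2] = 0; a[3] = 4; a[4] = 1; a[5] = 6; a[6] = 5; a[7] = 3; a[8] = 10; a[9] = 2; a[10] = 8; a[11] = 9.
Since a[11] = a[1] = 9, the sequence is periodic with period 10.
(36 - 1) mod 10 = 5, so a[36] = a[6] = 5.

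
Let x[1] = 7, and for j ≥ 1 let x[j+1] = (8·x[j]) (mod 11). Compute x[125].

6

We have x[1] = 7, x[2] = 1, x[3] = 8, x[4] = 9, x[5] = 6, x[6] = 4, x[7] = 10, x[8] = 3, x[9] = 2, x[10] = 5, x[11] = 7.
The sequence repeats with period 10.
So x[125] = x[1 + ((125-1) mod 10)] = x[5] = 6.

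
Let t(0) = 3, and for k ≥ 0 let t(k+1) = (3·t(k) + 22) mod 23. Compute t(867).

We have t(0) = 3; t(1) = 8; t(2) = 0; t(3) = 22; t(4) = 19; t(5) = 10; t(6) = 6; t(7) = 17; t(8) = 4; t(9) = 11; t(10) = 9; t(11) = 3.
The sequence repeats with period 11.
(867 - 0) mod 11 = 9, so t(867) = t(9) = 11.

11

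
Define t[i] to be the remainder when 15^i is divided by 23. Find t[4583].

11

We have t[1] = 15; t[2] = 18; t[3] = 17; t[4] = 2; t[5] = 7; t[6] = 13; t[7] = 11; t[8] = 4; t[9] = 14; t[10] = 3; t[11] = 22; t[12] = 8; t[13] = 5; t[14] = 6; t[15] = 21; t[16] = 16; t[17] = 10; t[18] = 12; t[19] = 19; t[20] = 9; t[21] = 20; t[22] = 1; t[23] = 15.
Since t[23] = t[1] = 15, the sequence is periodic with period 22.
(4583 - 1) mod 22 = 6, so t[4583] = t[7] = 11.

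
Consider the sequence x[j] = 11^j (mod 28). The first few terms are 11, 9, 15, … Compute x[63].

15

Listing terms: x[1] = 11; x[2] = 9; x[3] = 15; x[4] = 25; x[5] = 23; x[6] = 1; x[7] = 11.
The sequence repeats with period 6.
(63 - 1) mod 6 = 2, so x[63] = x[3] = 15.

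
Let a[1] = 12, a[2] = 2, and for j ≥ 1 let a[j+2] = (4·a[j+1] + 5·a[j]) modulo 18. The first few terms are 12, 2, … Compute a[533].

16

Listing terms: a[1] = 12,  a[2] = 2,  a[3] = 14,  a[4] = 12,  a[5] = 10,  a[6] = 10,  a[7] = 0,  a[8] = 14,  a[9] = 2,  a[10] = 6,  a[11] = 16,  a[12] = 4,  a[13] = 6,  a[14] = 8,  a[15] = 8,  a[16] = 0,  a[17] = 4,  a[18] = 16,  a[19] = 12,  a[20] = 2.
Since (a[19], a[20]) = (a[1], a[2]) = (12, 2) (two consecutive terms determine the rest), the sequence is periodic with period 18.
So a[533] = a[1 + ((533-1) mod 18)] = a[11] = 16.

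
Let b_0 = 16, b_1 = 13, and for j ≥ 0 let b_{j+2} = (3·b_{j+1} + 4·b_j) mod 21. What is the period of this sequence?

6

Computing terms: b_0 = 16; b_1 = 13; b_2 = 19; b_3 = 4; b_4 = 4; b_5 = 7; b_6 = 16; b_7 = 13.
The sequence repeats with period 6.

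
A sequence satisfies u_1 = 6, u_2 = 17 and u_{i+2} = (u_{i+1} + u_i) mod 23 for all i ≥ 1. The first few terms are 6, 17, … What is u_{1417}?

u_1 = 6,  u_2 = 17,  u_3 = 0,  u_4 = 17,  u_5 = 17,  u_6 = 11,  u_7 = 5,  u_8 = 16,  u_9 = 21,  u_{10} = 14,  u_{11} = 12,  u_{12} = 3,  u_{13} = 15,  u_{14} = 18,  u_{15} = 10,  u_{16} = 5,  u_{17} = 15,  u_{18} = 20,  u_{19} = 12,  u_{20} = 9,  u_{21} = 21,  u_{22} = 7,  u_{23} = 5,  u_{24} = 12,  u_{25} = 17,  u_{26} = 6,  u_{27} = 0,  u_{28} = 6,  u_{29} = 6,  u_{30} = 12,  u_{31} = 18,  u_{32} = 7,  u_{33} = 2,  u_{34} = 9,  u_{35} = 11,  u_{36} = 20,  u_{37} = 8,  u_{38} = 5,  u_{39} = 13,  u_{40} = 18,  u_{41} = 8,  u_{42} = 3,  u_{43} = 11,  u_{44} = 14,  u_{45} = 2,  u_{46} = 16,  u_{47} = 18,  u_{48} = 11,  u_{49} = 6,  u_{50} = 17.
Since (u_{49}, u_{50}) = (u_1, u_2) = (6, 17) (two consecutive terms determine the rest), the sequence is periodic with period 48.
(1417 - 1) mod 48 = 24, so u_{1417} = u_{25} = 17.

17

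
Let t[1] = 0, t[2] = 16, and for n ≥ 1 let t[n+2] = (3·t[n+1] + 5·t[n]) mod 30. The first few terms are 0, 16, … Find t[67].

18

Listing terms: t[1] = 0, t[2] = 16, t[3] = 18, t[4] = 14, t[5] = 12, t[6] = 16, t[7] = 18.
Since (t[6], t[7]) = (t[2], t[3]) = (16, 18) (two consecutive terms determine the rest), the sequence is eventually periodic: after a pre-period of length 1 it cycles with period 4.
For n ≥ 2, t[n] depends only on (n - 2) mod 4. (67 - 2) mod 4 = 1, so t[67] = t[3] = 18.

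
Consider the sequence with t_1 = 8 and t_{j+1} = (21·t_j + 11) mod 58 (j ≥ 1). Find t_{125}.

t_1 = 8, t_2 = 5, t_3 = 0, t_4 = 11, t_5 = 10, t_6 = 47, t_7 = 12, t_8 = 31, t_9 = 24, t_{10} = 51, t_{11} = 38, t_{12} = 55, t_{13} = 6, t_{14} = 21, t_{15} = 46, t_{16} = 49, t_{17} = 54, t_{18} = 43, t_{19} = 44, t_{20} = 7, t_{21} = 42, t_{22} = 23, t_{23} = 30, t_{24} = 3, t_{25} = 16, t_{26} = 57, t_{27} = 48, t_{28} = 33, t_{29} = 8.
Since t_{29} = t_1 = 8, the sequence is periodic with period 28.
(125 - 1) mod 28 = 12, so t_{125} = t_{13} = 6.

6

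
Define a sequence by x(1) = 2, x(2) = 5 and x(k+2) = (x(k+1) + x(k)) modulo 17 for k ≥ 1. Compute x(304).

Computing terms: x(1) = 2, x(2) = 5, x(3) = 7, x(4) = 12, x(5) = 2, x(6) = 14, x(7) = 16, x(8) = 13, x(9) = 12, x(10) = 8, x(11) = 3, x(12) = 11, x(13) = 14, x(14) = 8, x(15) = 5, x(16) = 13, x(17) = 1, x(18) = 14, x(19) = 15, x(20) = 12, x(21) = 10, x(22) = 5, x(23) = 15, x(24) = 3, x(25) = 1, x(26) = 4, x(27) = 5, x(28) = 9, x(29) = 14, x(30) = 6, x(31) = 3, x(32) = 9, x(33) = 12, x(34) = 4, x(35) = 16, x(36) = 3, x(37) = 2, x(38) = 5.
The sequence repeats with period 36.
(304 - 1) mod 36 = 15, so x(304) = x(16) = 13.

13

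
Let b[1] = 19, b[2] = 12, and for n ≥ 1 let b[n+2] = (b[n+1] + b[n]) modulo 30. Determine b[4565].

14

Computing terms: b[1] = 19; b[2] = 12; b[3] = 1; b[4] = 13; b[5] = 14; b[6] = 27; b[7] = 11; b[8] = 8; b[9] = 19; b[10] = 27; b[11] = 16; b[12] = 13; b[13] = 29; b[14] = 12; b[15] = 11; b[16] = 23; b[17] = 4; b[18] = 27; b[19] = 1; b[20] = 28; b[21] = 29; b[22] = 27; b[23] = 26; b[24] = 23; b[25] = 19; b[26] = 12.
The sequence repeats with period 24.
(4565 - 1) mod 24 = 4, so b[4565] = b[5] = 14.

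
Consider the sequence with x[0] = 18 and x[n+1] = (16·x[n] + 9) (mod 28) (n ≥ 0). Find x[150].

25

We have x[0] = 18, x[1] = 17, x[2] = 1, x[3] = 25, x[4] = 17.
Since x[4] = x[1] = 17, the sequence is eventually periodic: after a pre-period of length 1 it cycles with period 3.
For n ≥ 1, x[n] depends only on (n - 1) mod 3. (150 - 1) mod 3 = 2, so x[150] = x[3] = 25.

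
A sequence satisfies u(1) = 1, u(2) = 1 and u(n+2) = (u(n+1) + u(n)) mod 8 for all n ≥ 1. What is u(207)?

2

u(1) = 1,  u(2) = 1,  u(3) = 2,  u(4) = 3,  u(5) = 5,  u(6) = 0,  u(7) = 5,  u(8) = 5,  u(9) = 2,  u(10) = 7,  u(11) = 1,  u(12) = 0,  u(13) = 1,  u(14) = 1.
Since (u(13), u(14)) = (u(1), u(2)) = (1, 1) (two consecutive terms determine the rest), the sequence is periodic with period 12.
So u(207) = u(1 + ((207-1) mod 12)) = u(3) = 2.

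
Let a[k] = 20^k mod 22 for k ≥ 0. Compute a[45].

Computing terms: a[0] = 1, a[1] = 20, a[2] = 4, a[3] = 14, a[4] = 16, a[5] = 12, a[6] = 20.
Since a[6] = a[1] = 20, the sequence is eventually periodic: after a pre-period of length 1 it cycles with period 5.
For k ≥ 1, a[k] depends only on (k - 1) mod 5. (45 - 1) mod 5 = 4, so a[45] = a[5] = 12.

12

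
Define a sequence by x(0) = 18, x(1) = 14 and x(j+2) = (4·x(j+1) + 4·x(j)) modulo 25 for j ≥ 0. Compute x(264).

18

Computing terms: x(0) = 18; x(1) = 14; x(2) = 3; x(3) = 18; x(4) = 9; x(5) = 8; x(6) = 18; x(7) = 4; x(8) = 13; x(9) = 18; x(10) = 24; x(11) = 18; x(12) = 18; x(13) = 19; x(14) = 23; x(15) = 18; x(16) = 14.
Since (x(15), x(16)) = (x(0), x(1)) = (18, 14) (two consecutive terms determine the rest), the sequence is periodic with period 15.
So x(264) = x(0 + ((264-0) mod 15)) = x(9) = 18.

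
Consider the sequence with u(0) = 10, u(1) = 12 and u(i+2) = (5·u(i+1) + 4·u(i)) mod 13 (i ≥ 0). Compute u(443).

4

Computing terms: u(0) = 10,  u(1) = 12,  u(2) = 9,  u(3) = 2,  u(4) = 7,  u(5) = 4,  u(6) = 9,  u(7) = 9,  u(8) = 3,  u(9) = 12,  u(10) = 7,  u(11) = 5,  u(12) = 1,  u(13) = 12,  u(14) = 12,  u(15) = 4,  u(16) = 3,  u(17) = 5,  u(18) = 11,  u(19) = 10,  u(20) = 3,  u(21) = 3,  u(22) = 1,  u(23) = 4,  u(24) = 11,  u(25) = 6,  u(26) = 9,  u(27) = 4,  u(28) = 4,  u(29) = 10,  u(30) = 1,  u(31) = 6,  u(32) = 8,  u(33) = 12,  u(34) = 1,  u(35) = 1,  u(36) = 9,  u(37) = 10,  u(38) = 8,  u(39) = 2,  u(40) = 3,  u(41) = 10,  u(42) = 10,  u(43) = 12.
The sequence repeats with period 42.
So u(443) = u(0 + ((443-0) mod 42)) = u(23) = 4.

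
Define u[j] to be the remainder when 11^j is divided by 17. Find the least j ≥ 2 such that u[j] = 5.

Listing terms: u[1] = 11, u[2] = 2, u[3] = 5, u[4] = 4, u[5] = 10, u[6] = 8, u[7] = 3, u[8] = 16, u[9] = 6, u[10] = 15, u[11] = 12, u[12] = 13, u[13] = 7, u[14] = 9, u[15] = 14, u[16] = 1, u[17] = 11.
Since u[17] = u[1] = 11, the sequence is periodic with period 16.
The value 5 first appears (with j ≥ 2) at u[3].

3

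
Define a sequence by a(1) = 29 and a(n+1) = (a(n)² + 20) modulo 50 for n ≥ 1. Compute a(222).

11

We have a(1) = 29, a(2) = 11, a(3) = 41, a(4) = 1, a(5) = 21, a(6) = 11.
Since a(6) = a(2) = 11, the sequence is eventually periodic: after a pre-period of length 1 it cycles with period 4.
For n ≥ 2, a(n) depends only on (n - 2) mod 4. (222 - 2) mod 4 = 0, so a(222) = a(2) = 11.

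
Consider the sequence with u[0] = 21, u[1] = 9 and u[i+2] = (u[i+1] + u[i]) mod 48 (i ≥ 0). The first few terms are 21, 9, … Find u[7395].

39

Listing terms: u[0] = 21,  u[1] = 9,  u[2] = 30,  u[3] = 39,  u[4] = 21,  u[5] = 12,  u[6] = 33,  u[7] = 45,  u[8] = 30,  u[9] = 27,  u[10] = 9,  u[11] = 36,  u[12] = 45,  u[13] = 33,  u[14] = 30,  u[15] = 15,  u[16] = 45,  u[17] = 12,  u[18] = 9,  u[19] = 21,  u[20] = 30,  u[21] = 3,  u[22] = 33,  u[23] = 36,  u[24] = 21,  u[25] = 9.
Since (u[24], u[25]) = (u[0], u[1]) = (21, 9) (two consecutive terms determine the rest), the sequence is periodic with period 24.
(7395 - 0) mod 24 = 3, so u[7395] = u[3] = 39.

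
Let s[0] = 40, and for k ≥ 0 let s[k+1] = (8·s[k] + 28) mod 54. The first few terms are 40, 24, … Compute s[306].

We have s[0] = 40, s[1] = 24, s[2] = 4, s[3] = 6, s[4] = 22, s[5] = 42, s[6] = 40.
Since s[6] = s[0] = 40, the sequence is periodic with period 6.
So s[306] = s[0 + ((306-0) mod 6)] = s[0] = 40.

40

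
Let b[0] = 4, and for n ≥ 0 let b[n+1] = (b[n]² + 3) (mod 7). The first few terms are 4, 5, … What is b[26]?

Listing terms: b[0] = 4,  b[1] = 5,  b[2] = 0,  b[3] = 3,  b[4] = 5.
Since b[4] = b[1] = 5, the sequence is eventually periodic: after a pre-period of length 1 it cycles with period 3.
For n ≥ 1, b[n] depends only on (n - 1) mod 3. (26 - 1) mod 3 = 1, so b[26] = b[2] = 0.

0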